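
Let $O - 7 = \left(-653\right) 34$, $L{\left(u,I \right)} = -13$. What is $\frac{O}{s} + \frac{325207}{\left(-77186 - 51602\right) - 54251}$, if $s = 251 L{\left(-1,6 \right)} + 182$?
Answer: $\frac{1020195946}{187981053} \approx 5.4271$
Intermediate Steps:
$O = -22195$ ($O = 7 - 22202 = -22195$)
$s = -3081$ ($s = 251 \left(-13\right) + 182 = -3263 + 182 = -3081$)
$\frac{O}{s} + \frac{325207}{\left(-77186 - 51602\right) - 54251} = - \frac{22195}{-3081} + \frac{325207}{\left(-77186 - 51602\right) - 54251} = \left(-22195\right) \left(- \frac{1}{3081}\right) + \frac{325207}{-128788 - 54251} = \frac{22195}{3081} + \frac{325207}{-183039} = \frac{22195}{3081} + 325207 \left(- \frac{1}{183039}\right) = \frac{22195}{3081} - \frac{325207}{183039} = \frac{1020195946}{187981053}$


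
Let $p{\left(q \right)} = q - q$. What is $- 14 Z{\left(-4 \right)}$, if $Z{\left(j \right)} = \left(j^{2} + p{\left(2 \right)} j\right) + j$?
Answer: $-168$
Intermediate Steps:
$p{\left(q \right)} = 0$
$Z{\left(j \right)} = j + j^{2}$ ($Z{\left(j \right)} = \left(j^{2} + 0 j\right) + j = \left(j^{2} + 0\right) + j = j^{2} + j = j + j^{2}$)
$- 14 Z{\left(-4 \right)} = - 14 \left(- 4 \left(1 - 4\right)\right) = - 14 \left(\left(-4\right) \left(-3\right)\right) = \left(-14\right) 12 = -168$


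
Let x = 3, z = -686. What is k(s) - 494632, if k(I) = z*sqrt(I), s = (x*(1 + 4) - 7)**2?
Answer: -500120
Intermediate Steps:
s = 64 (s = (3*(1 + 4) - 7)**2 = (3*5 - 7)**2 = (15 - 7)**2 = 8**2 = 64)
k(I) = -686*sqrt(I)
k(s) - 494632 = -686*sqrt(64) - 494632 = -686*8 - 494632 = -5488 - 494632 = -500120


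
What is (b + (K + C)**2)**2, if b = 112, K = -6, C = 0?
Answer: 21904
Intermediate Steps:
(b + (K + C)**2)**2 = (112 + (-6 + 0)**2)**2 = (112 + (-6)**2)**2 = (112 + 36)**2 = 148**2 = 21904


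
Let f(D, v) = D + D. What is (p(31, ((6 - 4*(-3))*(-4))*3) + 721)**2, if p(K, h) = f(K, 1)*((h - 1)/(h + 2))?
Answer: 7034847876/11449 ≈ 6.1445e+5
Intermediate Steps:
f(D, v) = 2*D
p(K, h) = 2*K*(-1 + h)/(2 + h) (p(K, h) = (2*K)*((h - 1)/(h + 2)) = (2*K)*((-1 + h)/(2 + h)) = 2*K*(-1 + h)/(2 + h))
(p(31, ((6 - 4*(-3))*(-4))*3) + 721)**2 = (2*31*(-1 + ((6 - 4*(-3))*(-4))*3)/(2 + ((6 - 4*(-3))*(-4))*3) + 721)**2 = (2*31*(-1 + ((6 + 12)*(-4))*3)/(2 + ((6 + 12)*(-4))*3) + 721)**2 = (2*31*(-1 + (18*(-4))*3)/(2 + (18*(-4))*3) + 721)**2 = (2*31*(-1 - 72*3)/(2 - 72*3) + 721)**2 = (2*31*(-1 - 216)/(2 - 216) + 721)**2 = (2*31*(-217)/(-214) + 721)**2 = (2*31*(-1/214)*(-217) + 721)**2 = (6727/107 + 721)**2 = (83874/107)**2 = 7034847876/11449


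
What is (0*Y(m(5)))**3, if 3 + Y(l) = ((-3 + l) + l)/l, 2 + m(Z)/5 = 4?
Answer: 0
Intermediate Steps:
m(Z) = 10 (m(Z) = -10 + 5*4 = -10 + 20 = 10)
Y(l) = -3 + (-3 + 2*l)/l (Y(l) = -3 + ((-3 + l) + l)/l = -3 + (-3 + 2*l)/l)
(0*Y(m(5)))**3 = (0*((-3 - 1*10)/10))**3 = (0*((-3 - 10)/10))**3 = (0*((1/10)*(-13)))**3 = (0*(-13/10))**3 = 0**3 = 0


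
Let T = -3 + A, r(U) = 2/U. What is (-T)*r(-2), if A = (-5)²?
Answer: 22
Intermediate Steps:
A = 25
T = 22 (T = -3 + 25 = 22)
(-T)*r(-2) = (-1*22)*(2/(-2)) = -44*(-1)/2 = -22*(-1) = 22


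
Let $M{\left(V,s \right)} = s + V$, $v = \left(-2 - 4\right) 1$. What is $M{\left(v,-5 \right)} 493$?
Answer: $-5423$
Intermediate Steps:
$v = -6$ ($v = \left(-6\right) 1 = -6$)
$M{\left(V,s \right)} = V + s$
$M{\left(v,-5 \right)} 493 = \left(-6 - 5\right) 493 = \left(-11\right) 493 = -5423$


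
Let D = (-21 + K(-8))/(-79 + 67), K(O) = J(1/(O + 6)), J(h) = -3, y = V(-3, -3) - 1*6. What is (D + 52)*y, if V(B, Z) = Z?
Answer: -486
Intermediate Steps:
y = -9 (y = -3 - 1*6 = -3 - 6 = -9)
K(O) = -3
D = 2 (D = (-21 - 3)/(-79 + 67) = -24/(-12) = -24*(-1/12) = 2)
(D + 52)*y = (2 + 52)*(-9) = 54*(-9) = -486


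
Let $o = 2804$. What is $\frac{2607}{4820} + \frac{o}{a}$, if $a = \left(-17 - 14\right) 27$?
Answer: $- \frac{11333221}{4034340} \approx -2.8092$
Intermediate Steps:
$a = -837$ ($a = \left(-31\right) 27 = -837$)
$\frac{2607}{4820} + \frac{o}{a} = \frac{2607}{4820} + \frac{2804}{-837} = 2607 \cdot \frac{1}{4820} + 2804 \left(- \frac{1}{837}\right) = \frac{2607}{4820} - \frac{2804}{837} = - \frac{11333221}{4034340}$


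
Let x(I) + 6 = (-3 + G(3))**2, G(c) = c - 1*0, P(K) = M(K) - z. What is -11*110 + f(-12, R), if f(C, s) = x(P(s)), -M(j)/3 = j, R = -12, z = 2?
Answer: -1216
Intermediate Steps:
M(j) = -3*j
P(K) = -2 - 3*K (P(K) = -3*K - 1*2 = -3*K - 2 = -2 - 3*K)
G(c) = c (G(c) = c + 0 = c)
x(I) = -6 (x(I) = -6 + (-3 + 3)**2 = -6 + 0**2 = -6 + 0 = -6)
f(C, s) = -6
-11*110 + f(-12, R) = -11*110 - 6 = -1210 - 6 = -1216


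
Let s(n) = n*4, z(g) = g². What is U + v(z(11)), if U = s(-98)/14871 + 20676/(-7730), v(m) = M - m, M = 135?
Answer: 649418332/57476415 ≈ 11.299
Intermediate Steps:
v(m) = 135 - m
s(n) = 4*n
U = -155251478/57476415 (U = (4*(-98))/14871 + 20676/(-7730) = -392*1/14871 + 20676*(-1/7730) = -392/14871 - 10338/3865 = -155251478/57476415 ≈ -2.7011)
U + v(z(11)) = -155251478/57476415 + (135 - 1*11²) = -155251478/57476415 + (135 - 1*121) = -155251478/57476415 + (135 - 121) = -155251478/57476415 + 14 = 649418332/57476415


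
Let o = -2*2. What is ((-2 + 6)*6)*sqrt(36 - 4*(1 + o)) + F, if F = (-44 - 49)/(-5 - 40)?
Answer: 31/15 + 96*sqrt(3) ≈ 168.34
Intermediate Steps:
o = -4
F = 31/15 (F = -93/(-45) = -93*(-1/45) = 31/15 ≈ 2.0667)
((-2 + 6)*6)*sqrt(36 - 4*(1 + o)) + F = ((-2 + 6)*6)*sqrt(36 - 4*(1 - 4)) + 31/15 = (4*6)*sqrt(36 - 4*(-3)) + 31/15 = 24*sqrt(36 + 12) + 31/15 = 24*sqrt(48) + 31/15 = 24*(4*sqrt(3)) + 31/15 = 96*sqrt(3) + 31/15 = 31/15 + 96*sqrt(3)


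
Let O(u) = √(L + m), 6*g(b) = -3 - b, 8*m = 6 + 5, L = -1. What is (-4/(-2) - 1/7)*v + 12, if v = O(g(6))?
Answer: 12 + 13*√6/28 ≈ 13.137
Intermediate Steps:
m = 11/8 (m = (6 + 5)/8 = (⅛)*11 = 11/8 ≈ 1.3750)
g(b) = -½ - b/6 (g(b) = (-3 - b)/6 = -½ - b/6)
O(u) = √6/4 (O(u) = √(-1 + 11/8) = √(3/8) = √6/4)
v = √6/4 ≈ 0.61237
(-4/(-2) - 1/7)*v + 12 = (-4/(-2) - 1/7)*(√6/4) + 12 = (-4*(-½) - 1*⅐)*(√6/4) + 12 = (2 - ⅐)*(√6/4) + 12 = 13*(√6/4)/7 + 12 = 13*√6/28 + 12 = 12 + 13*√6/28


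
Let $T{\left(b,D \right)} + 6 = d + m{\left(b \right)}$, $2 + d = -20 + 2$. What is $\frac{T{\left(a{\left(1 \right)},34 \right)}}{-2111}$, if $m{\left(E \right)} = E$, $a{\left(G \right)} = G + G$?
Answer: $\frac{24}{2111} \approx 0.011369$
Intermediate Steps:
$a{\left(G \right)} = 2 G$
$d = -20$ ($d = -2 + \left(-20 + 2\right) = -2 - 18 = -20$)
$T{\left(b,D \right)} = -26 + b$ ($T{\left(b,D \right)} = -6 + \left(-20 + b\right) = -26 + b$)
$\frac{T{\left(a{\left(1 \right)},34 \right)}}{-2111} = \frac{-26 + 2 \cdot 1}{-2111} = \left(-26 + 2\right) \left(- \frac{1}{2111}\right) = \left(-24\right) \left(- \frac{1}{2111}\right) = \frac{24}{2111}$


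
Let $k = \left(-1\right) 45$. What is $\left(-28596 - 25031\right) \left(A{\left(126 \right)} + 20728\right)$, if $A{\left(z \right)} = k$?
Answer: $-1109167241$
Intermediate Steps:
$k = -45$
$A{\left(z \right)} = -45$
$\left(-28596 - 25031\right) \left(A{\left(126 \right)} + 20728\right) = \left(-28596 - 25031\right) \left(-45 + 20728\right) = \left(-53627\right) 20683 = -1109167241$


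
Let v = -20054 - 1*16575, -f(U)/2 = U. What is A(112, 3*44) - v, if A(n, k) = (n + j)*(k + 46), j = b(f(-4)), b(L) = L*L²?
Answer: 147701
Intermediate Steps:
f(U) = -2*U
b(L) = L³
j = 512 (j = (-2*(-4))³ = 8³ = 512)
v = -36629 (v = -20054 - 16575 = -36629)
A(n, k) = (46 + k)*(512 + n) (A(n, k) = (n + 512)*(k + 46) = (512 + n)*(46 + k) = (46 + k)*(512 + n))
A(112, 3*44) - v = (23552 + 46*112 + 512*(3*44) + (3*44)*112) - 1*(-36629) = (23552 + 5152 + 512*132 + 132*112) + 36629 = (23552 + 5152 + 67584 + 14784) + 36629 = 111072 + 36629 = 147701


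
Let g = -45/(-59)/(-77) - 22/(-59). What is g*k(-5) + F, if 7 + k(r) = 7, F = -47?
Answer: -47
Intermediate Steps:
k(r) = 0 (k(r) = -7 + 7 = 0)
g = 1649/4543 (g = -45*(-1/59)*(-1/77) - 22*(-1/59) = (45/59)*(-1/77) + 22/59 = -45/4543 + 22/59 = 1649/4543 ≈ 0.36298)
g*k(-5) + F = (1649/4543)*0 - 47 = 0 - 47 = -47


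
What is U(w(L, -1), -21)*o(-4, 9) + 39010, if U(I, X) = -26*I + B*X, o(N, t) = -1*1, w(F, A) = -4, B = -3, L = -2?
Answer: 38843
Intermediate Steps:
o(N, t) = -1
U(I, X) = -26*I - 3*X
U(w(L, -1), -21)*o(-4, 9) + 39010 = (-26*(-4) - 3*(-21))*(-1) + 39010 = (104 + 63)*(-1) + 39010 = 167*(-1) + 39010 = -167 + 39010 = 38843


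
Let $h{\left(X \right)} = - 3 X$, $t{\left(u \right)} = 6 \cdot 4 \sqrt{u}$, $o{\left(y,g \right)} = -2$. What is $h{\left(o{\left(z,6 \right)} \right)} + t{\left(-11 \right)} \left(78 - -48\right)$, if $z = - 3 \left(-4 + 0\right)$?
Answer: $6 + 3024 i \sqrt{11} \approx 6.0 + 10029.0 i$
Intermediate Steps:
$z = 12$ ($z = \left(-3\right) \left(-4\right) = 12$)
$t{\left(u \right)} = 24 \sqrt{u}$
$h{\left(o{\left(z,6 \right)} \right)} + t{\left(-11 \right)} \left(78 - -48\right) = \left(-3\right) \left(-2\right) + 24 \sqrt{-11} \left(78 - -48\right) = 6 + 24 i \sqrt{11} \left(78 + 48\right) = 6 + 24 i \sqrt{11} \cdot 126 = 6 + 3024 i \sqrt{11}$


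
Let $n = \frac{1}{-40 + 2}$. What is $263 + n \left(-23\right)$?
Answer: $\frac{10017}{38} \approx 263.61$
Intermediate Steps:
$n = - \frac{1}{38}$ ($n = \frac{1}{-38} = - \frac{1}{38} \approx -0.026316$)
$263 + n \left(-23\right) = 263 - - \frac{23}{38} = 263 + \frac{23}{38} = \frac{10017}{38}$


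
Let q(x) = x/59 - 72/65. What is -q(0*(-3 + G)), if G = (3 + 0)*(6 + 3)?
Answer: 72/65 ≈ 1.1077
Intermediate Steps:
G = 27 (G = 3*9 = 27)
q(x) = -72/65 + x/59 (q(x) = x*(1/59) - 72*1/65 = x/59 - 72/65 = -72/65 + x/59)
-q(0*(-3 + G)) = -(-72/65 + (0*(-3 + 27))/59) = -(-72/65 + (0*24)/59) = -(-72/65 + (1/59)*0) = -(-72/65 + 0) = -1*(-72/65) = 72/65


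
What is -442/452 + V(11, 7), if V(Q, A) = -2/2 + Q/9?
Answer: -1537/2034 ≈ -0.75565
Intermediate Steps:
V(Q, A) = -1 + Q/9 (V(Q, A) = -2*½ + Q*(⅑) = -1 + Q/9)
-442/452 + V(11, 7) = -442/452 + (-1 + (⅑)*11) = -442*1/452 + (-1 + 11/9) = -221/226 + 2/9 = -1537/2034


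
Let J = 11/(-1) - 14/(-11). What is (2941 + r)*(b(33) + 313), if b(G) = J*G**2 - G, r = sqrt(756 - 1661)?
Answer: -30330533 - 10313*I*sqrt(905) ≈ -3.0331e+7 - 3.1025e+5*I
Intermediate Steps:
J = -107/11 (J = 11*(-1) - 14*(-1/11) = -11 + 14/11 = -107/11 ≈ -9.7273)
r = I*sqrt(905) (r = sqrt(-905) = I*sqrt(905) ≈ 30.083*I)
b(G) = -G - 107*G**2/11 (b(G) = -107*G**2/11 - G = -G - 107*G**2/11)
(2941 + r)*(b(33) + 313) = (2941 + I*sqrt(905))*((1/11)*33*(-11 - 107*33) + 313) = (2941 + I*sqrt(905))*((1/11)*33*(-11 - 3531) + 313) = (2941 + I*sqrt(905))*((1/11)*33*(-3542) + 313) = (2941 + I*sqrt(905))*(-10626 + 313) = (2941 + I*sqrt(905))*(-10313) = -30330533 - 10313*I*sqrt(905)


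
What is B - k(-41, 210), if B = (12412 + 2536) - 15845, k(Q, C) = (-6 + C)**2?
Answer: -42513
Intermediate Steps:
B = -897 (B = 14948 - 15845 = -897)
B - k(-41, 210) = -897 - (-6 + 210)**2 = -897 - 1*204**2 = -897 - 1*41616 = -897 - 41616 = -42513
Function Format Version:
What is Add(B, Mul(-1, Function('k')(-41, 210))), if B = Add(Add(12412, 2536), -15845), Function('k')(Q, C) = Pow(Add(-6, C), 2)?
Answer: -42513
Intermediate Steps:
B = -897 (B = Add(14948, -15845) = -897)
Add(B, Mul(-1, Function('k')(-41, 210))) = Add(-897, Mul(-1, Pow(Add(-6, 210), 2))) = Add(-897, Mul(-1, Pow(204, 2))) = Add(-897, Mul(-1, 41616)) = Add(-897, -41616) = -42513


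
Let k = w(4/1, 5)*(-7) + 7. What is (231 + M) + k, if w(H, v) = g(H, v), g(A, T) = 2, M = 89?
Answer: 313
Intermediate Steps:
w(H, v) = 2
k = -7 (k = 2*(-7) + 7 = -14 + 7 = -7)
(231 + M) + k = (231 + 89) - 7 = 320 - 7 = 313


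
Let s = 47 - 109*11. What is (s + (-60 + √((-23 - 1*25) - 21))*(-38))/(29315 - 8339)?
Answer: 47/874 - I*√69/552 ≈ 0.053776 - 0.015048*I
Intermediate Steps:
s = -1152 (s = 47 - 1199 = -1152)
(s + (-60 + √((-23 - 1*25) - 21))*(-38))/(29315 - 8339) = (-1152 + (-60 + √((-23 - 1*25) - 21))*(-38))/(29315 - 8339) = (-1152 + (-60 + √((-23 - 25) - 21))*(-38))/20976 = (-1152 + (-60 + √(-48 - 21))*(-38))*(1/20976) = (-1152 + (-60 + √(-69))*(-38))*(1/20976) = (-1152 + (-60 + I*√69)*(-38))*(1/20976) = (-1152 + (2280 - 38*I*√69))*(1/20976) = (1128 - 38*I*√69)*(1/20976) = 47/874 - I*√69/552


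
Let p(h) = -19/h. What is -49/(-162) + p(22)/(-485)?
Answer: 131477/432135 ≈ 0.30425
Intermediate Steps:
-49/(-162) + p(22)/(-485) = -49/(-162) - 19/22/(-485) = -49*(-1/162) - 19*1/22*(-1/485) = 49/162 - 19/22*(-1/485) = 49/162 + 19/10670 = 131477/432135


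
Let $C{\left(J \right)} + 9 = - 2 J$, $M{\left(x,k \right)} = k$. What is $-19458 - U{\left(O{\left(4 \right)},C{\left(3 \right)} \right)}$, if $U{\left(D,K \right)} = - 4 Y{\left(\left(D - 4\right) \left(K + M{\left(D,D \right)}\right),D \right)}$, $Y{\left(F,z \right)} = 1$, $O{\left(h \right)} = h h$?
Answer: $-19454$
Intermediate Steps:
$O{\left(h \right)} = h^{2}$
$C{\left(J \right)} = -9 - 2 J$
$U{\left(D,K \right)} = -4$ ($U{\left(D,K \right)} = \left(-4\right) 1 = -4$)
$-19458 - U{\left(O{\left(4 \right)},C{\left(3 \right)} \right)} = -19458 - -4 = -19458 + 4 = -19454$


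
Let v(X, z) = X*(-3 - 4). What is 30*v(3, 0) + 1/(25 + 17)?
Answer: -26459/42 ≈ -629.98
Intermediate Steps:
v(X, z) = -7*X (v(X, z) = X*(-7) = -7*X)
30*v(3, 0) + 1/(25 + 17) = 30*(-7*3) + 1/(25 + 17) = 30*(-21) + 1/42 = -630 + 1/42 = -26459/42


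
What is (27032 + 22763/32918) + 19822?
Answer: 1542362735/32918 ≈ 46855.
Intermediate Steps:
(27032 + 22763/32918) + 19822 = 889862139/32918 + 19822 = 1542362735/32918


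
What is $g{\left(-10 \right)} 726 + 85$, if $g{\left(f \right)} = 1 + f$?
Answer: $-6449$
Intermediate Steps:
$g{\left(-10 \right)} 726 + 85 = \left(1 - 10\right) 726 + 85 = \left(-9\right) 726 + 85 = -6534 + 85 = -6449$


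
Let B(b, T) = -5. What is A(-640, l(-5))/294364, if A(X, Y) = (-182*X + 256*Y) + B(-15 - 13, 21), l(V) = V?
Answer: 115195/294364 ≈ 0.39134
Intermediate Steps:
A(X, Y) = -5 - 182*X + 256*Y (A(X, Y) = (-182*X + 256*Y) - 5 = -5 - 182*X + 256*Y)
A(-640, l(-5))/294364 = (-5 - 182*(-640) + 256*(-5))/294364 = (-5 + 116480 - 1280)*(1/294364) = 115195*(1/294364) = 115195/294364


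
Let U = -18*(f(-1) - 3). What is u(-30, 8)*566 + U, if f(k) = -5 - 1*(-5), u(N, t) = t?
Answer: 4582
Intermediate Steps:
f(k) = 0 (f(k) = -5 + 5 = 0)
U = 54 (U = -18*(0 - 3) = -18*(-3) = 54)
u(-30, 8)*566 + U = 8*566 + 54 = 4528 + 54 = 4582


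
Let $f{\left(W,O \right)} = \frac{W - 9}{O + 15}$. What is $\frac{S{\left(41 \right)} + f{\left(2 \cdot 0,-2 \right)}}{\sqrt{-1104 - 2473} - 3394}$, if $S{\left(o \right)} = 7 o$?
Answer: $- \frac{12632468}{149796569} - \frac{26054 i \sqrt{73}}{149796569} \approx -0.084331 - 0.0014861 i$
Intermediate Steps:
$f{\left(W,O \right)} = \frac{-9 + W}{15 + O}$
$\frac{S{\left(41 \right)} + f{\left(2 \cdot 0,-2 \right)}}{\sqrt{-1104 - 2473} - 3394} = \frac{7 \cdot 41 + \frac{-9 + 2 \cdot 0}{15 - 2}}{\sqrt{-1104 - 2473} - 3394} = \frac{287 + \frac{-9 + 0}{13}}{\sqrt{-3577} - 3394} = \frac{287 + \frac{1}{13} \left(-9\right)}{7 i \sqrt{73} - 3394} = \frac{287 - \frac{9}{13}}{-3394 + 7 i \sqrt{73}} = \frac{3722}{13 \left(-3394 + 7 i \sqrt{73}\right)}$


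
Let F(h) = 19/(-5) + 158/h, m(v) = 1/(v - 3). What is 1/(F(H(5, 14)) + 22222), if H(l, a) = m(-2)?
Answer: 5/107141 ≈ 4.6667e-5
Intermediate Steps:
m(v) = 1/(-3 + v)
H(l, a) = -⅕ (H(l, a) = 1/(-3 - 2) = 1/(-5) = -⅕)
F(h) = -19/5 + 158/h (F(h) = 19*(-⅕) + 158/h = -19/5 + 158/h)
1/(F(H(5, 14)) + 22222) = 1/((-19/5 + 158/(-⅕)) + 22222) = 1/((-19/5 + 158*(-5)) + 22222) = 1/((-19/5 - 790) + 22222) = 1/(-3969/5 + 22222) = 1/(107141/5) = 5/107141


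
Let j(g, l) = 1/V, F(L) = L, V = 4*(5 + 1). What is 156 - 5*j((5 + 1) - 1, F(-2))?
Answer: 3739/24 ≈ 155.79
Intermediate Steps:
V = 24 (V = 4*6 = 24)
j(g, l) = 1/24
156 - 5*j((5 + 1) - 1, F(-2)) = 156 - 5*1/24 = 156 - 5/24 = 3739/24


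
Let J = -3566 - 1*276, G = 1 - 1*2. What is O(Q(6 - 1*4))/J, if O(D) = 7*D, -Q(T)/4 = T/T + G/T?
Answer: 7/1921 ≈ 0.0036439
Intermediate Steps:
G = -1 (G = 1 - 2 = -1)
Q(T) = -4 + 4/T (Q(T) = -4*(T/T - 1/T) = -4*(1 - 1/T) = -4 + 4/T)
J = -3842 (J = -3566 - 276 = -3842)
O(Q(6 - 1*4))/J = (7*(-4 + 4/(6 - 1*4)))/(-3842) = (7*(-4 + 4/(6 - 4)))*(-1/3842) = (7*(-4 + 4/2))*(-1/3842) = (7*(-4 + 4*(½)))*(-1/3842) = (7*(-4 + 2))*(-1/3842) = (7*(-2))*(-1/3842) = -14*(-1/3842) = 7/1921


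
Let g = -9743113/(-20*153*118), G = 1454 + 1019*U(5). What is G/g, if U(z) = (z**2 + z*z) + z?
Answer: 20761738920/9743113 ≈ 2130.9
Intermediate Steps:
U(z) = z + 2*z**2 (U(z) = (z**2 + z**2) + z = 2*z**2 + z = z + 2*z**2)
G = 57499 (G = 1454 + 1019*(5*(1 + 2*5)) = 1454 + 1019*(5*(1 + 10)) = 1454 + 1019*(5*11) = 1454 + 1019*55 = 1454 + 56045 = 57499)
g = 9743113/361080 (g = -9743113/((-3060*118)) = -9743113/(-361080) = -9743113*(-1/361080) = 9743113/361080 ≈ 26.983)
G/g = 57499/(9743113/361080) = 57499*(361080/9743113) = 20761738920/9743113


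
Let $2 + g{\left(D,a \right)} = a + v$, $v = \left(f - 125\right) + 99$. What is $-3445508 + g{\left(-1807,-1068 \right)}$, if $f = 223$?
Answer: $-3446381$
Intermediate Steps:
$v = 197$ ($v = \left(223 - 125\right) + 99 = 98 + 99 = 197$)
$g{\left(D,a \right)} = 195 + a$ ($g{\left(D,a \right)} = -2 + \left(a + 197\right) = -2 + \left(197 + a\right) = 195 + a$)
$-3445508 + g{\left(-1807,-1068 \right)} = -3445508 + \left(195 - 1068\right) = -3445508 - 873 = -3446381$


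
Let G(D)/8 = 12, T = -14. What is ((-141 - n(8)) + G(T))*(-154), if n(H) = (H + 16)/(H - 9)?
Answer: 3234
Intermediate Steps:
G(D) = 96 (G(D) = 8*12 = 96)
n(H) = (16 + H)/(-9 + H)
((-141 - n(8)) + G(T))*(-154) = ((-141 - (16 + 8)/(-9 + 8)) + 96)*(-154) = ((-141 - 24/(-1)) + 96)*(-154) = ((-141 - (-1)*24) + 96)*(-154) = ((-141 - 1*(-24)) + 96)*(-154) = ((-141 + 24) + 96)*(-154) = (-117 + 96)*(-154) = -21*(-154) = 3234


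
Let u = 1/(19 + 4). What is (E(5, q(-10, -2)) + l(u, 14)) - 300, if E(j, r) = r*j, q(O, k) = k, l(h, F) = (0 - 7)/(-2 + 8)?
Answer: -1867/6 ≈ -311.17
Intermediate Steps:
u = 1/23 ≈ 0.043478
l(h, F) = -7/6
E(j, r) = j*r
(E(5, q(-10, -2)) + l(u, 14)) - 300 = (5*(-2) - 7/6) - 300 = (-10 - 7/6) - 300 = -67/6 - 300 = -1867/6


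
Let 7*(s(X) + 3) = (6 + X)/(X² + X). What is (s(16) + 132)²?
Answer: 15084506761/906304 ≈ 16644.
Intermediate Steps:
s(X) = -3 + (6 + X)/(7*(X + X²)) (s(X) = -3 + ((6 + X)/(X² + X))/7 = -3 + ((6 + X)/(X + X²))/7 = -3 + (6 + X)/(7*(X + X²)))
(s(16) + 132)² = ((⅐)*(6 - 21*16² - 20*16)/(16*(1 + 16)) + 132)² = ((⅐)*(1/16)*(6 - 21*256 - 320)/17 + 132)² = ((⅐)*(1/16)*(1/17)*(6 - 5376 - 320) + 132)² = ((⅐)*(1/16)*(1/17)*(-5690) + 132)² = (-2845/952 + 132)² = (122819/952)² = 15084506761/906304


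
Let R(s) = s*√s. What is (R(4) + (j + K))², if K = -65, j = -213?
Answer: 72900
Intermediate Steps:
R(s) = s^(3/2)
(R(4) + (j + K))² = (4^(3/2) + (-213 - 65))² = (8 - 278)² = (-270)² = 72900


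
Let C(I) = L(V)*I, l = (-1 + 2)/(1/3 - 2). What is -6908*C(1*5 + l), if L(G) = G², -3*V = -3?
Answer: -151976/5 ≈ -30395.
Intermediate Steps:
V = 1 (V = -⅓*(-3) = 1)
l = -⅗ (l = 1/(⅓ - 2) = 1/(-5/3) = 1*(-⅗) = -⅗ ≈ -0.60000)
C(I) = I (C(I) = 1²*I = 1*I = I)
-6908*C(1*5 + l) = -6908*(1*5 - ⅗) = -6908*(5 - ⅗) = -6908*22/5 = -1727*88/5 = -151976/5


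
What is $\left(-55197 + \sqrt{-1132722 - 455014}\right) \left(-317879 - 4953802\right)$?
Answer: $290980976157 - 10543362 i \sqrt{396934} \approx 2.9098 \cdot 10^{11} - 6.6426 \cdot 10^{9} i$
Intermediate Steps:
$\left(-55197 + \sqrt{-1132722 - 455014}\right) \left(-317879 - 4953802\right) = \left(-55197 + \sqrt{-1587736}\right) \left(-5271681\right) = \left(-55197 + 2 i \sqrt{396934}\right) \left(-5271681\right) = 290980976157 - 10543362 i \sqrt{396934}$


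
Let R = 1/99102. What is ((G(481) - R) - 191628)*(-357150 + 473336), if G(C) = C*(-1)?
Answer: -1105996964811067/49551 ≈ -2.2320e+10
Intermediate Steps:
R = 1/99102 ≈ 1.0091e-5
G(C) = -C
((G(481) - R) - 191628)*(-357150 + 473336) = ((-1*481 - 1*1/99102) - 191628)*(-357150 + 473336) = ((-481 - 1/99102) - 191628)*116186 = (-47668063/99102 - 191628)*116186 = -19038386119/99102*116186 = -1105996964811067/49551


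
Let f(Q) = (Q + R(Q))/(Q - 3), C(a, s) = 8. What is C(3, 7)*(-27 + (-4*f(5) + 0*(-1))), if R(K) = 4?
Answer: -360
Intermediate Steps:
f(Q) = (4 + Q)/(-3 + Q) (f(Q) = (Q + 4)/(Q - 3) = (4 + Q)/(-3 + Q))
C(3, 7)*(-27 + (-4*f(5) + 0*(-1))) = 8*(-27 + (-4*(4 + 5)/(-3 + 5) + 0*(-1))) = 8*(-27 + (-4*9/2 + 0)) = 8*(-27 + (-18 + 0)) = 8*(-27 - 18) = 8*(-45) = -360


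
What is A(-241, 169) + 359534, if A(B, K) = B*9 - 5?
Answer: 357360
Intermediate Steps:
A(B, K) = -5 + 9*B (A(B, K) = 9*B - 5 = -5 + 9*B)
A(-241, 169) + 359534 = (-5 + 9*(-241)) + 359534 = (-5 - 2169) + 359534 = -2174 + 359534 = 357360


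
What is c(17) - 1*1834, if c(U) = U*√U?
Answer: -1834 + 17*√17 ≈ -1763.9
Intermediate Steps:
c(U) = U^(3/2)
c(17) - 1*1834 = 17^(3/2) - 1*1834 = 17*√17 - 1834 = -1834 + 17*√17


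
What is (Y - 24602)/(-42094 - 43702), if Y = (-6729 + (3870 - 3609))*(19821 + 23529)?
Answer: 140206201/42898 ≈ 3268.4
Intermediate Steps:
Y = -280387800 (Y = (-6729 + 261)*43350 = -6468*43350 = -280387800)
(Y - 24602)/(-42094 - 43702) = (-280387800 - 24602)/(-42094 - 43702) = -280412402/(-85796) = -280412402*(-1/85796) = 140206201/42898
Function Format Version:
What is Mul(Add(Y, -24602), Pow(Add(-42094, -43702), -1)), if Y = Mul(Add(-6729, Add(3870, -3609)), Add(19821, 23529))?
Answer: Rational(140206201, 42898) ≈ 3268.4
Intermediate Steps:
Y = -280387800 (Y = Mul(Add(-6729, 261), 43350) = Mul(-6468, 43350) = -280387800)
Mul(Add(Y, -24602), Pow(Add(-42094, -43702), -1)) = Mul(Add(-280387800, -24602), Pow(Add(-42094, -43702), -1)) = Mul(-280412402, Pow(-85796, -1)) = Mul(-280412402, Rational(-1, 85796)) = Rational(140206201, 42898)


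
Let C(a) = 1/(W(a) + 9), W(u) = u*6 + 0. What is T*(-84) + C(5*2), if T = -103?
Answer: 596989/69 ≈ 8652.0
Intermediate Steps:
W(u) = 6*u (W(u) = 6*u + 0 = 6*u)
C(a) = 1/(9 + 6*a) (C(a) = 1/(6*a + 9) = 1/(9 + 6*a))
T*(-84) + C(5*2) = -103*(-84) + 1/(3*(3 + 2*(5*2))) = 8652 + 1/(3*(3 + 2*10)) = 8652 + 1/(3*(3 + 20)) = 8652 + (⅓)/23 = 8652 + (⅓)*(1/23) = 8652 + 1/69 = 596989/69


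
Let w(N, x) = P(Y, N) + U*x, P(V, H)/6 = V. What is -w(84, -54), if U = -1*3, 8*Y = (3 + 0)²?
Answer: -675/4 ≈ -168.75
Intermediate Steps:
Y = 9/8 (Y = (3 + 0)²/8 = (⅛)*3² = (⅛)*9 = 9/8 ≈ 1.1250)
P(V, H) = 6*V
U = -3
w(N, x) = 27/4 - 3*x (w(N, x) = 6*(9/8) - 3*x = 27/4 - 3*x)
-w(84, -54) = -(27/4 - 3*(-54)) = -(27/4 + 162) = -1*675/4 = -675/4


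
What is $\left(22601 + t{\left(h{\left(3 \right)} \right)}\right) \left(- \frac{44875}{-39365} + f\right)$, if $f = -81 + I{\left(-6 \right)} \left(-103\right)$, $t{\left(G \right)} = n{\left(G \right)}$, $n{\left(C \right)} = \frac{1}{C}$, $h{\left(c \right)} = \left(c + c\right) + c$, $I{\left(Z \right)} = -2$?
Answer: $\frac{202006471000}{70857} \approx 2.8509 \cdot 10^{6}$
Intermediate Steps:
$h{\left(c \right)} = 3 c$ ($h{\left(c \right)} = 2 c + c = 3 c$)
$t{\left(G \right)} = \frac{1}{G}$
$f = 125$ ($f = -81 - -206 = -81 + 206 = 125$)
$\left(22601 + t{\left(h{\left(3 \right)} \right)}\right) \left(- \frac{44875}{-39365} + f\right) = \left(22601 + \frac{1}{3 \cdot 3}\right) \left(- \frac{44875}{-39365} + 125\right) = \left(22601 + \frac{1}{9}\right) \left(\left(-44875\right) \left(- \frac{1}{39365}\right) + 125\right) = \left(22601 + \frac{1}{9}\right) \left(\frac{8975}{7873} + 125\right) = \frac{203410}{9} \cdot \frac{993100}{7873} = \frac{202006471000}{70857}$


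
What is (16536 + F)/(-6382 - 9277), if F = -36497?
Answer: 19961/15659 ≈ 1.2747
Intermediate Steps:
(16536 + F)/(-6382 - 9277) = (16536 - 36497)/(-6382 - 9277) = -19961/(-15659) = -19961*(-1/15659) = 19961/15659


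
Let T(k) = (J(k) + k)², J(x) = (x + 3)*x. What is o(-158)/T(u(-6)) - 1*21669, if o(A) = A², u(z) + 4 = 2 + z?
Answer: -5541023/256 ≈ -21645.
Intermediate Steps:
J(x) = x*(3 + x) (J(x) = (3 + x)*x = x*(3 + x))
u(z) = -2 + z (u(z) = -4 + (2 + z) = -2 + z)
T(k) = (k + k*(3 + k))² (T(k) = (k*(3 + k) + k)² = (k + k*(3 + k))²)
o(-158)/T(u(-6)) - 1*21669 = (-158)²/(((-2 - 6)²*(4 + (-2 - 6))²)) - 1*21669 = 24964/(((-8)²*(4 - 8)²)) - 21669 = 24964/((64*(-4)²)) - 21669 = 24964/((64*16)) - 21669 = 24964/1024 - 21669 = 24964*(1/1024) - 21669 = 6241/256 - 21669 = -5541023/256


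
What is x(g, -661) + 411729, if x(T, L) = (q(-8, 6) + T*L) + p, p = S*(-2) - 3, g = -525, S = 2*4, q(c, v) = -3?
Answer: 758732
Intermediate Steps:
S = 8
p = -19 (p = 8*(-2) - 3 = -16 - 3 = -19)
x(T, L) = -22 + L*T (x(T, L) = (-3 + T*L) - 19 = (-3 + L*T) - 19 = -22 + L*T)
x(g, -661) + 411729 = (-22 - 661*(-525)) + 411729 = (-22 + 347025) + 411729 = 347003 + 411729 = 758732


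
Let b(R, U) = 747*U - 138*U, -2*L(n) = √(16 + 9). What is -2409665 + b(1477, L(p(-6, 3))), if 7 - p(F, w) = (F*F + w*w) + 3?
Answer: -4822375/2 ≈ -2.4112e+6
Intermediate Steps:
p(F, w) = 4 - F² - w² (p(F, w) = 7 - ((F*F + w*w) + 3) = 7 - ((F² + w²) + 3) = 7 - (3 + F² + w²) = 7 + (-3 - F² - w²) = 4 - F² - w²)
L(n) = -5/2 (L(n) = -√(16 + 9)/2 = -√25/2 = -½*5 = -5/2)
b(R, U) = 609*U
-2409665 + b(1477, L(p(-6, 3))) = -2409665 + 609*(-5/2) = -2409665 - 3045/2 = -4822375/2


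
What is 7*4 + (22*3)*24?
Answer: 1612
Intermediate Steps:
7*4 + (22*3)*24 = 28 + 66*24 = 28 + 1584 = 1612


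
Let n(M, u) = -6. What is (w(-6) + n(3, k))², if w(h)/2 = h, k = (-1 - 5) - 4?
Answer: 324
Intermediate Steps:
k = -10 (k = -6 - 4 = -10)
w(h) = 2*h
(w(-6) + n(3, k))² = (2*(-6) - 6)² = (-12 - 6)² = (-18)² = 324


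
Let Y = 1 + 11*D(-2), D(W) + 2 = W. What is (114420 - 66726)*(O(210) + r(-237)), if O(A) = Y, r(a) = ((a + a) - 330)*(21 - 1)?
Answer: -768970362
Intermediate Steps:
D(W) = -2 + W
Y = -43 (Y = 1 + 11*(-2 - 2) = 1 + 11*(-4) = 1 - 44 = -43)
r(a) = -6600 + 40*a (r(a) = (2*a - 330)*20 = (-330 + 2*a)*20 = -6600 + 40*a)
O(A) = -43
(114420 - 66726)*(O(210) + r(-237)) = (114420 - 66726)*(-43 + (-6600 + 40*(-237))) = 47694*(-43 + (-6600 - 9480)) = 47694*(-43 - 16080) = 47694*(-16123) = -768970362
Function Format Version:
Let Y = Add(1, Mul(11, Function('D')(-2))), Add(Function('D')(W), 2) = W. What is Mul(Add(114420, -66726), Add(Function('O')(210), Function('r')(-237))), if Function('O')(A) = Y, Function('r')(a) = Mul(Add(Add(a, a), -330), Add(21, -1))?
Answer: -768970362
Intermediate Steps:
Function('D')(W) = Add(-2, W)
Y = -43 (Y = Add(1, Mul(11, Add(-2, -2))) = Add(1, Mul(11, -4)) = Add(1, -44) = -43)
Function('r')(a) = Add(-6600, Mul(40, a)) (Function('r')(a) = Mul(Add(Mul(2, a), -330), 20) = Mul(Add(-330, Mul(2, a)), 20) = Add(-6600, Mul(40, a)))
Function('O')(A) = -43
Mul(Add(114420, -66726), Add(Function('O')(210), Function('r')(-237))) = Mul(Add(114420, -66726), Add(-43, Add(-6600, Mul(40, -237)))) = Mul(47694, Add(-43, Add(-6600, -9480))) = Mul(47694, Add(-43, -16080)) = Mul(47694, -16123) = -768970362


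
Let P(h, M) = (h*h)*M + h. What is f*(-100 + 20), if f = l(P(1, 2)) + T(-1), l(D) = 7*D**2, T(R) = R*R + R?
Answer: -5040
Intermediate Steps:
T(R) = R + R**2 (T(R) = R**2 + R = R + R**2)
P(h, M) = h + M*h**2 (P(h, M) = h**2*M + h = M*h**2 + h = h + M*h**2)
f = 63 (f = 7*(1*(1 + 2*1))**2 - (1 - 1) = 7*(1*(1 + 2))**2 - 1*0 = 7*(1*3)**2 + 0 = 7*3**2 + 0 = 7*9 + 0 = 63 + 0 = 63)
f*(-100 + 20) = 63*(-100 + 20) = 63*(-80) = -5040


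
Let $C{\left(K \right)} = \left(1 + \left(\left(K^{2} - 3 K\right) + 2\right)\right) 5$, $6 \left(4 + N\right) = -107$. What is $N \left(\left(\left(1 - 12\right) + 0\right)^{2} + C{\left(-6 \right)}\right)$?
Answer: $- \frac{26593}{3} \approx -8864.3$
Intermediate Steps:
$N = - \frac{131}{6}$ ($N = -4 + \frac{1}{6} \left(-107\right) = -4 - \frac{107}{6} = - \frac{131}{6} \approx -21.833$)
$C{\left(K \right)} = 15 - 15 K + 5 K^{2}$ ($C{\left(K \right)} = \left(1 + \left(2 + K^{2} - 3 K\right)\right) 5 = \left(3 + K^{2} - 3 K\right) 5 = 15 - 15 K + 5 K^{2}$)
$N \left(\left(\left(1 - 12\right) + 0\right)^{2} + C{\left(-6 \right)}\right) = - \frac{131 \left(\left(\left(1 - 12\right) + 0\right)^{2} + \left(15 - -90 + 5 \left(-6\right)^{2}\right)\right)}{6} = - \frac{131 \left(\left(\left(1 - 12\right) + 0\right)^{2} + \left(15 + 90 + 5 \cdot 36\right)\right)}{6} = - \frac{131 \left(\left(-11 + 0\right)^{2} + \left(15 + 90 + 180\right)\right)}{6} = - \frac{131 \left(\left(-11\right)^{2} + 285\right)}{6} = - \frac{131 \left(121 + 285\right)}{6} = \left(- \frac{131}{6}\right) 406 = - \frac{26593}{3}$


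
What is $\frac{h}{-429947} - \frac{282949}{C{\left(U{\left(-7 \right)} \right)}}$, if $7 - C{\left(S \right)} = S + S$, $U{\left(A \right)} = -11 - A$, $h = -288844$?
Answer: $- \frac{121648741043}{6449205} \approx -18863.0$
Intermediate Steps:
$C{\left(S \right)} = 7 - 2 S$ ($C{\left(S \right)} = 7 - \left(S + S\right) = 7 - 2 S$)
$\frac{h}{-429947} - \frac{282949}{C{\left(U{\left(-7 \right)} \right)}} = - \frac{288844}{-429947} - \frac{282949}{7 - 2 \left(-11 - -7\right)} = \left(-288844\right) \left(- \frac{1}{429947}\right) - \frac{282949}{7 - 2 \left(-11 + 7\right)} = \frac{288844}{429947} - \frac{282949}{7 - -8} = \frac{288844}{429947} - \frac{282949}{7 + 8} = \frac{288844}{429947} - \frac{282949}{15} = - \frac{121648741043}{6449205}$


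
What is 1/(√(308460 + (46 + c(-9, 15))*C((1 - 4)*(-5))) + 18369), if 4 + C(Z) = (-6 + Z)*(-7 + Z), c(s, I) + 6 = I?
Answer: 18369/337107961 - 10*√3122/337107961 ≈ 5.2832e-5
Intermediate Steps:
c(s, I) = -6 + I
C(Z) = -4 + (-7 + Z)*(-6 + Z) (C(Z) = -4 + (-6 + Z)*(-7 + Z) = -4 + (-7 + Z)*(-6 + Z))
1/(√(308460 + (46 + c(-9, 15))*C((1 - 4)*(-5))) + 18369) = 1/(√(308460 + (46 + (-6 + 15))*(38 + ((1 - 4)*(-5))² - 13*(1 - 4)*(-5))) + 18369) = 1/(√(308460 + (46 + 9)*(38 + (-3*(-5))² - (-39)*(-5))) + 18369) = 1/(√(308460 + 55*(38 + 15² - 13*15)) + 18369) = 1/(√(308460 + 55*(38 + 225 - 195)) + 18369) = 1/(√(308460 + 55*68) + 18369) = 1/(√(308460 + 3740) + 18369) = 1/(√312200 + 18369) = 1/(10*√3122 + 18369) = 1/(18369 + 10*√3122)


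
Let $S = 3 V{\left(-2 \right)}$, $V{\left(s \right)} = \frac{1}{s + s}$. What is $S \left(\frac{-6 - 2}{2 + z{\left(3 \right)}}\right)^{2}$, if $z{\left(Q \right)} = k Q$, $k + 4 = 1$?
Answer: $- \frac{48}{49} \approx -0.97959$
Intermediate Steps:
$k = -3$ ($k = -4 + 1 = -3$)
$z{\left(Q \right)} = - 3 Q$
$V{\left(s \right)} = \frac{1}{2 s}$
$S = - \frac{3}{4}$ ($S = 3 \frac{1}{2 \left(-2\right)} = 3 \cdot \frac{1}{2} \left(- \frac{1}{2}\right) = 3 \left(- \frac{1}{4}\right) = - \frac{3}{4} \approx -0.75$)
$S \left(\frac{-6 - 2}{2 + z{\left(3 \right)}}\right)^{2} = - \frac{3 \left(\frac{-6 - 2}{2 - 9}\right)^{2}}{4} = - \frac{3 \left(- \frac{8}{2 - 9}\right)^{2}}{4} = - \frac{3 \left(- \frac{8}{-7}\right)^{2}}{4} = - \frac{3 \left(\left(-8\right) \left(- \frac{1}{7}\right)\right)^{2}}{4} = - \frac{3 \left(\frac{8}{7}\right)^{2}}{4} = \left(- \frac{3}{4}\right) \frac{64}{49} = - \frac{48}{49}$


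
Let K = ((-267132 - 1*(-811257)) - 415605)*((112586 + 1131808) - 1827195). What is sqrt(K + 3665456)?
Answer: 2*I*sqrt(18724479766) ≈ 2.7368e+5*I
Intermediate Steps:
K = -74901584520 (K = ((-267132 + 811257) - 415605)*(1244394 - 1827195) = (544125 - 415605)*(-582801) = 128520*(-582801) = -74901584520)
sqrt(K + 3665456) = sqrt(-74901584520 + 3665456) = sqrt(-74897919064) = 2*I*sqrt(18724479766)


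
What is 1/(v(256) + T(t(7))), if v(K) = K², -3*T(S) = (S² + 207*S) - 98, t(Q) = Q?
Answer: 3/195208 ≈ 1.5368e-5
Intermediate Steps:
T(S) = 98/3 - 69*S - S²/3 (T(S) = -((S² + 207*S) - 98)/3 = -(-98 + S² + 207*S)/3 = 98/3 - 69*S - S²/3)
1/(v(256) + T(t(7))) = 1/(256² + (98/3 - 69*7 - ⅓*7²)) = 1/(65536 + (98/3 - 483 - ⅓*49)) = 1/(65536 + (98/3 - 483 - 49/3)) = 1/(65536 - 1400/3) = 1/(195208/3) = 3/195208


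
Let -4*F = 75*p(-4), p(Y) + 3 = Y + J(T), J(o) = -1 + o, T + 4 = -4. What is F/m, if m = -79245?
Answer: -20/5283 ≈ -0.0037857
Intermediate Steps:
T = -8 (T = -4 - 4 = -8)
p(Y) = -12 + Y (p(Y) = -3 + (Y + (-1 - 8)) = -3 + (Y - 9) = -3 + (-9 + Y) = -12 + Y)
F = 300 (F = -75*(-12 - 4)/4 = -75*(-16)/4 = -1/4*(-1200) = 300)
F/m = 300/(-79245) = 300*(-1/79245) = -20/5283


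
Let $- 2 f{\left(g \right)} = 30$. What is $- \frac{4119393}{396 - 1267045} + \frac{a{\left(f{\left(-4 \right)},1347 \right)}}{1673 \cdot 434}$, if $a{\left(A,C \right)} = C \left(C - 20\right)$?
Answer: $\frac{5255112929607}{919691039218} \approx 5.714$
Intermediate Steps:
$f{\left(g \right)} = -15$ ($f{\left(g \right)} = \left(- \frac{1}{2}\right) 30 = -15$)
$a{\left(A,C \right)} = C \left(-20 + C\right)$
$- \frac{4119393}{396 - 1267045} + \frac{a{\left(f{\left(-4 \right)},1347 \right)}}{1673 \cdot 434} = - \frac{4119393}{396 - 1267045} + \frac{1347 \left(-20 + 1347\right)}{1673 \cdot 434} = - \frac{4119393}{396 - 1267045} + \frac{1347 \cdot 1327}{726082} = - \frac{4119393}{-1266649} + 1787469 \cdot \frac{1}{726082} = \left(-4119393\right) \left(- \frac{1}{1266649}\right) + \frac{1787469}{726082} = \frac{4119393}{1266649} + \frac{1787469}{726082} = \frac{5255112929607}{919691039218}$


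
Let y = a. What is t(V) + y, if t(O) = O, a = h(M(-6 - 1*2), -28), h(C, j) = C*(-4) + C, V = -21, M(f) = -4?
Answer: -9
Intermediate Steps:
h(C, j) = -3*C (h(C, j) = -4*C + C = -3*C)
a = 12 (a = -3*(-4) = 12)
y = 12
t(V) + y = -21 + 12 = -9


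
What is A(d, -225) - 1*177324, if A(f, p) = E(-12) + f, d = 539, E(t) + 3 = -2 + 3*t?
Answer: -176826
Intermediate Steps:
E(t) = -5 + 3*t (E(t) = -3 + (-2 + 3*t) = -5 + 3*t)
A(f, p) = -41 + f (A(f, p) = (-5 + 3*(-12)) + f = (-5 - 36) + f = -41 + f)
A(d, -225) - 1*177324 = (-41 + 539) - 1*177324 = 498 - 177324 = -176826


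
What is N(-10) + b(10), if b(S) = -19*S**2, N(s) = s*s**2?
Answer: -2900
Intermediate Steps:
N(s) = s**3
N(-10) + b(10) = (-10)**3 - 19*10**2 = -1000 - 19*100 = -1000 - 1900 = -2900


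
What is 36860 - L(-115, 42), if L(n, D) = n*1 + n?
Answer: 37090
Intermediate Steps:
L(n, D) = 2*n (L(n, D) = n + n = 2*n)
36860 - L(-115, 42) = 36860 - 2*(-115) = 36860 - 1*(-230) = 36860 + 230 = 37090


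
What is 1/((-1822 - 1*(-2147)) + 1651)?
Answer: 1/1976 ≈ 0.00050607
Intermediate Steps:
1/((-1822 - 1*(-2147)) + 1651) = 1/((-1822 + 2147) + 1651) = 1/(325 + 1651) = 1/1976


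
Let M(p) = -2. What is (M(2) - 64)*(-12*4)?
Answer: 3168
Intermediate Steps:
(M(2) - 64)*(-12*4) = (-2 - 64)*(-12*4) = -66*(-48) = 3168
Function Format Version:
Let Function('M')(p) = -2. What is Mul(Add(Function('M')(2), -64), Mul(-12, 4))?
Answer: 3168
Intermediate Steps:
Mul(Add(Function('M')(2), -64), Mul(-12, 4)) = Mul(Add(-2, -64), Mul(-12, 4)) = Mul(-66, -48) = 3168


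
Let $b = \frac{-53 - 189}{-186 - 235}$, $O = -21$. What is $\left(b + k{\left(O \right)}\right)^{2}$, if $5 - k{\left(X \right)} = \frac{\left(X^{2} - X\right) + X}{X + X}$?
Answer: $\frac{183196225}{708964} \approx 258.4$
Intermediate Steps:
$b = \frac{242}{421}$ ($b = - \frac{242}{-421} = \left(-242\right) \left(- \frac{1}{421}\right) = \frac{242}{421} \approx 0.57482$)
$k{\left(X \right)} = 5 - \frac{X}{2}$ ($k{\left(X \right)} = 5 - \frac{\left(X^{2} - X\right) + X}{X + X} = 5 - \frac{X^{2}}{2 X} = 5 - X^{2} \frac{1}{2 X} = 5 - \frac{X}{2}$)
$\left(b + k{\left(O \right)}\right)^{2} = \left(\frac{242}{421} + \left(5 - - \frac{21}{2}\right)\right)^{2} = \left(\frac{242}{421} + \left(5 + \frac{21}{2}\right)\right)^{2} = \left(\frac{242}{421} + \frac{31}{2}\right)^{2} = \left(\frac{13535}{842}\right)^{2} = \frac{183196225}{708964}$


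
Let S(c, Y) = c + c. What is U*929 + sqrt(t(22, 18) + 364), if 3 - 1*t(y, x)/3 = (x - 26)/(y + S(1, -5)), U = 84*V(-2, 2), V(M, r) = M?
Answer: -156072 + sqrt(374) ≈ -1.5605e+5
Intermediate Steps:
S(c, Y) = 2*c
U = -168 (U = 84*(-2) = -168)
t(y, x) = 9 - 3*(-26 + x)/(2 + y) (t(y, x) = 9 - 3*(x - 26)/(y + 2*1) = 9 - 3*(-26 + x)/(y + 2) = 9 - 3*(-26 + x)/(2 + y))
U*929 + sqrt(t(22, 18) + 364) = -168*929 + sqrt(3*(32 - 1*18 + 3*22)/(2 + 22) + 364) = -156072 + sqrt(3*(32 - 18 + 66)/24 + 364) = -156072 + sqrt(3*(1/24)*80 + 364) = -156072 + sqrt(10 + 364) = -156072 + sqrt(374)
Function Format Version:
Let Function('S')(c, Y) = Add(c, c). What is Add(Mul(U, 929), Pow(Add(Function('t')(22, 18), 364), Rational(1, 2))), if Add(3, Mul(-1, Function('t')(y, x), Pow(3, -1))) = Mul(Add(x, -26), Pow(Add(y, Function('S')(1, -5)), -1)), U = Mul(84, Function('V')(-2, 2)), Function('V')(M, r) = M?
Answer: Add(-156072, Pow(374, Rational(1, 2))) ≈ -1.5605e+5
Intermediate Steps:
Function('S')(c, Y) = Mul(2, c)
U = -168 (U = Mul(84, -2) = -168)
Function('t')(y, x) = Add(9, Mul(-3, Pow(Add(2, y), -1), Add(-26, x))) (Function('t')(y, x) = Add(9, Mul(-3, Mul(Add(x, -26), Pow(Add(y, Mul(2, 1)), -1)))) = Add(9, Mul(-3, Mul(Add(-26, x), Pow(Add(y, 2), -1)))) = Add(9, Mul(-3, Mul(Add(-26, x), Pow(Add(2, y), -1)))) = Add(9, Mul(-3, Mul(Pow(Add(2, y), -1), Add(-26, x)))) = Add(9, Mul(-3, Pow(Add(2, y), -1), Add(-26, x))))
Add(Mul(U, 929), Pow(Add(Function('t')(22, 18), 364), Rational(1, 2))) = Add(Mul(-168, 929), Pow(Add(Mul(3, Pow(Add(2, 22), -1), Add(32, Mul(-1, 18), Mul(3, 22))), 364), Rational(1, 2))) = Add(-156072, Pow(Add(Mul(3, Pow(24, -1), Add(32, -18, 66)), 364), Rational(1, 2))) = Add(-156072, Pow(Add(Mul(3, Rational(1, 24), 80), 364), Rational(1, 2))) = Add(-156072, Pow(Add(10, 364), Rational(1, 2))) = Add(-156072, Pow(374, Rational(1, 2)))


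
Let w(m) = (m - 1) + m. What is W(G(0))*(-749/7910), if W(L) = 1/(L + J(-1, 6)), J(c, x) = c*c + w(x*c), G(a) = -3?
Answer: 107/16950 ≈ 0.0063127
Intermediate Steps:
w(m) = -1 + 2*m (w(m) = (-1 + m) + m = -1 + 2*m)
J(c, x) = -1 + c² + 2*c*x (J(c, x) = c*c + (-1 + 2*(x*c)) = c² + (-1 + 2*(c*x)) = c² + (-1 + 2*c*x) = -1 + c² + 2*c*x)
W(L) = 1/(-12 + L) (W(L) = 1/(L + (-1 + (-1)² + 2*(-1)*6)) = 1/(L + (-1 + 1 - 12)) = 1/(L - 12) = 1/(-12 + L))
W(G(0))*(-749/7910) = (-749/7910)/(-12 - 3) = (-749*1/7910)/(-15) = -1/15*(-107/1130) = 107/16950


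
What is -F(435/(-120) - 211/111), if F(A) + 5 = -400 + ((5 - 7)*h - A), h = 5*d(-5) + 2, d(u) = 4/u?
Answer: 351181/888 ≈ 395.47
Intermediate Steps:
h = -2 (h = 5*(4/(-5)) + 2 = 5*(4*(-⅕)) + 2 = 5*(-⅘) + 2 = -4 + 2 = -2)
F(A) = -401 - A (F(A) = -5 + (-400 + ((5 - 7)*(-2) - A)) = -5 + (-400 + (-2*(-2) - A)) = -5 + (-400 + (4 - A)) = -5 + (-396 - A) = -401 - A)
-F(435/(-120) - 211/111) = -(-401 - (435/(-120) - 211/111)) = -(-401 - (435*(-1/120) - 211*1/111)) = -(-401 - (-29/8 - 211/111)) = -(-401 - 1*(-4907/888)) = -(-401 + 4907/888) = -1*(-351181/888) = 351181/888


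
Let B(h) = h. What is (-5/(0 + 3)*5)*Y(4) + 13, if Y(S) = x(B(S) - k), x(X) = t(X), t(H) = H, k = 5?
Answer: 64/3 ≈ 21.333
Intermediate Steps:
x(X) = X
Y(S) = -5 + S (Y(S) = S - 1*5 = S - 5 = -5 + S)
(-5/(0 + 3)*5)*Y(4) + 13 = (-5/(0 + 3)*5)*(-5 + 4) + 13 = (-5/3*5)*(-1) + 13 = (-5*⅓*5)*(-1) + 13 = -5/3*5*(-1) + 13 = -25/3*(-1) + 13 = 25/3 + 13 = 64/3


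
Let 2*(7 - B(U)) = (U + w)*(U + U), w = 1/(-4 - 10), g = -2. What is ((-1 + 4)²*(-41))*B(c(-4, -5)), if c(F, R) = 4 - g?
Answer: 73800/7 ≈ 10543.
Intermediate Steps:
c(F, R) = 6 (c(F, R) = 4 - 1*(-2) = 4 + 2 = 6)
w = -1/14 (w = 1/(-14) = -1/14 ≈ -0.071429)
B(U) = 7 - U*(-1/14 + U) (B(U) = 7 - (U - 1/14)*(U + U)/2 = 7 - (-1/14 + U)*2*U/2 = 7 - U*(-1/14 + U))
((-1 + 4)²*(-41))*B(c(-4, -5)) = ((-1 + 4)²*(-41))*(7 - 1*6² + (1/14)*6) = (3²*(-41))*(7 - 1*36 + 3/7) = (9*(-41))*(7 - 36 + 3/7) = -369*(-200/7) = 73800/7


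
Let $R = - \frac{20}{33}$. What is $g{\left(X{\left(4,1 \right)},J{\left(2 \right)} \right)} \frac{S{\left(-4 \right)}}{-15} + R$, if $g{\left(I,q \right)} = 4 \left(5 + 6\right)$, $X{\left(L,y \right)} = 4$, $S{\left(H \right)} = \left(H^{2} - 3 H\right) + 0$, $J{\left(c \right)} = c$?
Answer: $- \frac{13652}{165} \approx -82.739$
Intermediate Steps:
$S{\left(H \right)} = H^{2} - 3 H$
$g{\left(I,q \right)} = 44$ ($g{\left(I,q \right)} = 4 \cdot 11 = 44$)
$R = - \frac{20}{33}$ ($R = \left(-20\right) \frac{1}{33} = - \frac{20}{33} \approx -0.60606$)
$g{\left(X{\left(4,1 \right)},J{\left(2 \right)} \right)} \frac{S{\left(-4 \right)}}{-15} + R = 44 \frac{\left(-4\right) \left(-3 - 4\right)}{-15} - \frac{20}{33} = 44 \left(-4\right) \left(-7\right) \left(- \frac{1}{15}\right) - \frac{20}{33} = 44 \cdot 28 \left(- \frac{1}{15}\right) - \frac{20}{33} = 44 \left(- \frac{28}{15}\right) - \frac{20}{33} = - \frac{1232}{15} - \frac{20}{33} = - \frac{13652}{165}$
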